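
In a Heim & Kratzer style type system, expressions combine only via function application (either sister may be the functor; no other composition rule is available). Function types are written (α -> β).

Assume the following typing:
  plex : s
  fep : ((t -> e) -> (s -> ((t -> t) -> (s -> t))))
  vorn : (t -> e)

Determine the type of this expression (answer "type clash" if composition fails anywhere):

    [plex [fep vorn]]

[fep vorn]: fep is ((t -> e) -> (s -> ((t -> t) -> (s -> t)))), vorn is (t -> e); result (s -> ((t -> t) -> (s -> t))).
[plex [fep vorn]]: [fep vorn] is (s -> ((t -> t) -> (s -> t))), plex is s; result ((t -> t) -> (s -> t)).

((t -> t) -> (s -> t))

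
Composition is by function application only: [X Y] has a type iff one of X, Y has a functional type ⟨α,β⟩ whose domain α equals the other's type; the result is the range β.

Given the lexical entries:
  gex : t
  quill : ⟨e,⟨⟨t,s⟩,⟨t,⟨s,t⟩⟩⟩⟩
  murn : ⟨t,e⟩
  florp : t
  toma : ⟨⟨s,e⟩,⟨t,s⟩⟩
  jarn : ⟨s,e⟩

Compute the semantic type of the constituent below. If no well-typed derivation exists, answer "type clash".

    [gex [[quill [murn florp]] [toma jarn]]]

⟨s,t⟩

[murn florp]: ⟨t,e⟩ applied to t yields e.
[quill [murn florp]]: ⟨e,⟨⟨t,s⟩,⟨t,⟨s,t⟩⟩⟩⟩ applied to e yields ⟨⟨t,s⟩,⟨t,⟨s,t⟩⟩⟩.
[toma jarn]: ⟨⟨s,e⟩,⟨t,s⟩⟩ applied to ⟨s,e⟩ yields ⟨t,s⟩.
[[quill [murn florp]] [toma jarn]]: ⟨⟨t,s⟩,⟨t,⟨s,t⟩⟩⟩ applied to ⟨t,s⟩ yields ⟨t,⟨s,t⟩⟩.
[gex [[quill [murn florp]] [toma jarn]]]: ⟨t,⟨s,t⟩⟩ applied to t yields ⟨s,t⟩.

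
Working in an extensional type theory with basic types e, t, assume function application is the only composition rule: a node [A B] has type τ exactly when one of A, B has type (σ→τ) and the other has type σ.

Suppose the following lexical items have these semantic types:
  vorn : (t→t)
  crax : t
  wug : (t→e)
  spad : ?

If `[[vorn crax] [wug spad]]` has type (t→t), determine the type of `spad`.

For [[vorn crax] [wug spad]] to have type (t→t) with [vorn crax] of type t, [wug spad] must be the function: [wug spad] : (t→(t→t)).
For [wug spad] to have type (t→(t→t)) with wug of type (t→e), spad must be the function: spad : ((t→e)→(t→(t→t))).

((t→e)→(t→(t→t)))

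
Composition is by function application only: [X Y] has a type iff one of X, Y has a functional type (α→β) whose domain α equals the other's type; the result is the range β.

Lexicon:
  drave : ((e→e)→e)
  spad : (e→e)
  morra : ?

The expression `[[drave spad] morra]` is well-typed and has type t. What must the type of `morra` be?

(e→t)

At [[drave spad] morra] (required: t): [drave spad] is e, which is not a function with range t; hence morra is the functor — type (e→t).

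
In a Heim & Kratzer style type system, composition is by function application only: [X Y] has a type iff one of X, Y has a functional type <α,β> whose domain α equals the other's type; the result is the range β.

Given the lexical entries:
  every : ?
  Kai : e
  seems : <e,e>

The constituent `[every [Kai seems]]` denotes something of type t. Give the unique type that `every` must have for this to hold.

<e,t>

[every [Kai seems]] is required to be t. [Kai seems] : e cannot yield t as functor, so every : <e,t>.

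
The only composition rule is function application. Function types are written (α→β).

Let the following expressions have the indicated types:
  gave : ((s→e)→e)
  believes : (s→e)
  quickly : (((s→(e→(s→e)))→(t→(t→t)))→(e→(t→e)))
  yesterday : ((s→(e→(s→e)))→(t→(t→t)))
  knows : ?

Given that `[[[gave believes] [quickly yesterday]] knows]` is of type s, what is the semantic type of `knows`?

For [[[gave believes] [quickly yesterday]] knows] to have type s with [[gave believes] [quickly yesterday]] of type (t→e), knows must be the function: knows : ((t→e)→s).

((t→e)→s)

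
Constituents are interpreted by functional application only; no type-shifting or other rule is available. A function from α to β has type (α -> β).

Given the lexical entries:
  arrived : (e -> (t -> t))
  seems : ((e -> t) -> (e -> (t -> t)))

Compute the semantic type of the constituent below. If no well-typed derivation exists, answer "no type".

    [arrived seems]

no type

At [arrived seems]: neither (e -> (t -> t)) nor ((e -> t) -> (e -> (t -> t))) can take the other as argument; the node is ill-typed.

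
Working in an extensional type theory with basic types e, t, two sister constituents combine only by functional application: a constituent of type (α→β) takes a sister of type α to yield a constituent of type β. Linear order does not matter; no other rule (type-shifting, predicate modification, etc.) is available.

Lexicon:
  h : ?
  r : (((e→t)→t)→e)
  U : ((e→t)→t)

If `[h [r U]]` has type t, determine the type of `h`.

At [h [r U]] (required: t): [r U] is e, which is not a function with range t; hence h is the functor — type (e→t).

(e→t)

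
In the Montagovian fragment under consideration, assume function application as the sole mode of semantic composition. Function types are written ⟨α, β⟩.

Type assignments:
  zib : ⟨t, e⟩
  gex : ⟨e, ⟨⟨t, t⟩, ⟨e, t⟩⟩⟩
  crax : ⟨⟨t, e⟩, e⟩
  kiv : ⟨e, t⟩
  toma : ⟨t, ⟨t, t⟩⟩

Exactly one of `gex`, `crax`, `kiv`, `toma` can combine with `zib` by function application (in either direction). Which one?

gex : ⟨e, ⟨⟨t, t⟩, ⟨e, t⟩⟩⟩ — does not combine with zib.
crax — combines: crax : ⟨⟨t, e⟩, e⟩ takes zib : ⟨t, e⟩ as argument, giving e.
kiv : ⟨e, t⟩ — does not combine with zib.
toma : ⟨t, ⟨t, t⟩⟩ — does not combine with zib.

crax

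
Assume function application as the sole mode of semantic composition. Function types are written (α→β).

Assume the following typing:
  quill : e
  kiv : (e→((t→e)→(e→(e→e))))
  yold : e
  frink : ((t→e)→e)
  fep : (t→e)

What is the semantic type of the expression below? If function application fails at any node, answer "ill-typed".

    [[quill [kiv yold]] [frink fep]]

ill-typed

At [kiv yold], kiv : (e→((t→e)→(e→(e→e)))) takes yold : e, giving ((t→e)→(e→(e→e))).
At [quill [kiv yold]]: neither e nor ((t→e)→(e→(e→e))) can take the other as argument; the node is ill-typed.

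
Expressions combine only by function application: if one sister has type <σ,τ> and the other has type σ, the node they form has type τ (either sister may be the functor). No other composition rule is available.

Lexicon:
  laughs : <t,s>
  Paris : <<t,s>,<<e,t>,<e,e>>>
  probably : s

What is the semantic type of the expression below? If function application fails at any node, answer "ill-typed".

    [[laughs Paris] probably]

ill-typed

[laughs Paris]: <<t,s>,<<e,t>,<e,e>>> applied to <t,s> yields <<e,t>,<e,e>>.
[[laughs Paris] probably]: <<e,t>,<e,e>> with s — neither is a function whose domain matches the other; composition fails here.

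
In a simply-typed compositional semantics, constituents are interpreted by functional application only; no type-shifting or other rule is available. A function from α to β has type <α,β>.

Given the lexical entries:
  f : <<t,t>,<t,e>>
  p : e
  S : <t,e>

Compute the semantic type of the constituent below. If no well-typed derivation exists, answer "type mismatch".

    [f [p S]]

[p S]: e with <t,e> — neither is a function whose domain matches the other; composition fails here.

type mismatch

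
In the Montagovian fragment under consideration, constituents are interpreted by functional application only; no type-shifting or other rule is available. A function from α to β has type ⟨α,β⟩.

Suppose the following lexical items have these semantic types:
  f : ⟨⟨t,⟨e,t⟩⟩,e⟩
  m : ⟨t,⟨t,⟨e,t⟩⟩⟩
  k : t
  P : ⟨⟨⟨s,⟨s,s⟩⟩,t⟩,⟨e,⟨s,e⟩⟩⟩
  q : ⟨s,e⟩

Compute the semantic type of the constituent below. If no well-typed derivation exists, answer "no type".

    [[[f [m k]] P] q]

no type

[m k]: functor m : ⟨t,⟨t,⟨e,t⟩⟩⟩, argument k : t; result ⟨t,⟨e,t⟩⟩.
[f [m k]]: functor f : ⟨⟨t,⟨e,t⟩⟩,e⟩, argument [m k] : ⟨t,⟨e,t⟩⟩; result e.
[[f [m k]] P]: e and ⟨⟨⟨s,⟨s,s⟩⟩,t⟩,⟨e,⟨s,e⟩⟩⟩ cannot combine by function application — type clash.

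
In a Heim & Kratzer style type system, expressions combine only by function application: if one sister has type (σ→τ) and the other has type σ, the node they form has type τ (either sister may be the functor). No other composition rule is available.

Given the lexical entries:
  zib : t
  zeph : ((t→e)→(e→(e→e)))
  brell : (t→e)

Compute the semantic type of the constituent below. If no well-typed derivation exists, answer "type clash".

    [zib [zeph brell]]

[zeph brell]: ((t→e)→(e→(e→e))) applied to (t→e) yields (e→(e→e)).
[zib [zeph brell]]: t with (e→(e→e)) — neither is a function whose domain matches the other; composition fails here.

type clash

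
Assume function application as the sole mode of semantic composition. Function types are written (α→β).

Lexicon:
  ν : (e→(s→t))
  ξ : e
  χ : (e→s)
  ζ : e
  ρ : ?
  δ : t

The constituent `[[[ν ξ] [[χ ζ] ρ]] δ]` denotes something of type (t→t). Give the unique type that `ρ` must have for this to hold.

(s→((s→t)→(t→(t→t))))

For [[[ν ξ] [[χ ζ] ρ]] δ] to have type (t→t) with δ of type t, [[ν ξ] [[χ ζ] ρ]] must be the function: [[ν ξ] [[χ ζ] ρ]] : (t→(t→t)).
For [[ν ξ] [[χ ζ] ρ]] to have type (t→(t→t)) with [ν ξ] of type (s→t), [[χ ζ] ρ] must be the function: [[χ ζ] ρ] : ((s→t)→(t→(t→t))).
For [[χ ζ] ρ] to have type ((s→t)→(t→(t→t))) with [χ ζ] of type s, ρ must be the function: ρ : (s→((s→t)→(t→(t→t)))).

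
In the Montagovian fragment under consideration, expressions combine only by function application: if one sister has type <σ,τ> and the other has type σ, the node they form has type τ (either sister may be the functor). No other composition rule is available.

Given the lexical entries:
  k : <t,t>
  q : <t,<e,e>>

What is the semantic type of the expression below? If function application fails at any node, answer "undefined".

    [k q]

At [k q]: neither <t,t> nor <t,<e,e>> can take the other as argument; the node is ill-typed.

undefined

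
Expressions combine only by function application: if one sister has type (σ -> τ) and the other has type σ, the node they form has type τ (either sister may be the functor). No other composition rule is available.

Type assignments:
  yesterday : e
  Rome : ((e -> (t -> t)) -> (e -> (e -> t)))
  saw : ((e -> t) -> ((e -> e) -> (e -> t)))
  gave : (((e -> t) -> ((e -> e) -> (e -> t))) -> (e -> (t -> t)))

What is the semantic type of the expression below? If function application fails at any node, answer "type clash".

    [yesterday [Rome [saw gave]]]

[saw gave]: (((e -> t) -> ((e -> e) -> (e -> t))) -> (e -> (t -> t))) applied to ((e -> t) -> ((e -> e) -> (e -> t))) yields (e -> (t -> t)).
[Rome [saw gave]]: ((e -> (t -> t)) -> (e -> (e -> t))) applied to (e -> (t -> t)) yields (e -> (e -> t)).
[yesterday [Rome [saw gave]]]: (e -> (e -> t)) applied to e yields (e -> t).

(e -> t)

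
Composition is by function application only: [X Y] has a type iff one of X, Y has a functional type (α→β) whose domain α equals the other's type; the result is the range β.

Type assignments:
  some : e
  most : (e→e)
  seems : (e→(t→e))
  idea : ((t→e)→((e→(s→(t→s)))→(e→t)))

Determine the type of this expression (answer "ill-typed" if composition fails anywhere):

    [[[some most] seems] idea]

At [some most], most : (e→e) takes some : e, giving e.
At [[some most] seems], seems : (e→(t→e)) takes [some most] : e, giving (t→e).
At [[[some most] seems] idea], idea : ((t→e)→((e→(s→(t→s)))→(e→t))) takes [[some most] seems] : (t→e), giving ((e→(s→(t→s)))→(e→t)).

((e→(s→(t→s)))→(e→t))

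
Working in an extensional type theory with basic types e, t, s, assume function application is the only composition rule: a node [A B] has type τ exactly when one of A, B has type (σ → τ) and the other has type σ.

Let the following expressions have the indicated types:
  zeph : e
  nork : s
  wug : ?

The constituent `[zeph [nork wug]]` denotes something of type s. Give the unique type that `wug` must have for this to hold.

(s → (e → s))

For [zeph [nork wug]] to have type s with zeph of type e, [nork wug] must be the function: [nork wug] : (e → s).
For [nork wug] to have type (e → s) with nork of type s, wug must be the function: wug : (s → (e → s)).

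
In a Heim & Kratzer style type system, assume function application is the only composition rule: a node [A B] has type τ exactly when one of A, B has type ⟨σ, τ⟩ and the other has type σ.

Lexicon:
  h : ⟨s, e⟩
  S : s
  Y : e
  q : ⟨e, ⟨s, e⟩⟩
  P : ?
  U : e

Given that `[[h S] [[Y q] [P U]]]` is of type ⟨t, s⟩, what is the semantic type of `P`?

At [[h S] [[Y q] [P U]]] (required: ⟨t, s⟩): [h S] is e, which is not a function with range ⟨t, s⟩; hence [[Y q] [P U]] is the functor — type ⟨e, ⟨t, s⟩⟩.
At [[Y q] [P U]] (required: ⟨e, ⟨t, s⟩⟩): [Y q] is ⟨s, e⟩, which is not a function with range ⟨e, ⟨t, s⟩⟩; hence [P U] is the functor — type ⟨⟨s, e⟩, ⟨e, ⟨t, s⟩⟩⟩.
At [P U] (required: ⟨⟨s, e⟩, ⟨e, ⟨t, s⟩⟩⟩): U is e, which is not a function with range ⟨⟨s, e⟩, ⟨e, ⟨t, s⟩⟩⟩; hence P is the functor — type ⟨e, ⟨⟨s, e⟩, ⟨e, ⟨t, s⟩⟩⟩⟩.

⟨e, ⟨⟨s, e⟩, ⟨e, ⟨t, s⟩⟩⟩⟩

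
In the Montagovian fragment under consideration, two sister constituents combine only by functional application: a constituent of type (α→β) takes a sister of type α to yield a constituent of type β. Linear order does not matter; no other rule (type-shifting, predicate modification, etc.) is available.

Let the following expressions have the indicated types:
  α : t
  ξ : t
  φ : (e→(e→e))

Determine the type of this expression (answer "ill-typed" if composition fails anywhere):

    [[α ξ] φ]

ill-typed

[α ξ]: t and t cannot combine by function application — type clash.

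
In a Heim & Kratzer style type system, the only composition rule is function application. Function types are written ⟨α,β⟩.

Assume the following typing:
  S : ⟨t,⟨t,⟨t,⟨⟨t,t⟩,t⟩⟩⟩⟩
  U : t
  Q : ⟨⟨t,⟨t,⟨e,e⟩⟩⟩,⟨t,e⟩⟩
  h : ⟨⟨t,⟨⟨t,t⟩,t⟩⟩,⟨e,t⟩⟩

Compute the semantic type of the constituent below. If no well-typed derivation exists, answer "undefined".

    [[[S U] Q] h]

[S U]: S is ⟨t,⟨t,⟨t,⟨⟨t,t⟩,t⟩⟩⟩⟩, U is t; result ⟨t,⟨t,⟨⟨t,t⟩,t⟩⟩⟩.
At [[S U] Q]: neither ⟨t,⟨t,⟨⟨t,t⟩,t⟩⟩⟩ nor ⟨⟨t,⟨t,⟨e,e⟩⟩⟩,⟨t,e⟩⟩ can take the other as argument; the node is ill-typed.

undefined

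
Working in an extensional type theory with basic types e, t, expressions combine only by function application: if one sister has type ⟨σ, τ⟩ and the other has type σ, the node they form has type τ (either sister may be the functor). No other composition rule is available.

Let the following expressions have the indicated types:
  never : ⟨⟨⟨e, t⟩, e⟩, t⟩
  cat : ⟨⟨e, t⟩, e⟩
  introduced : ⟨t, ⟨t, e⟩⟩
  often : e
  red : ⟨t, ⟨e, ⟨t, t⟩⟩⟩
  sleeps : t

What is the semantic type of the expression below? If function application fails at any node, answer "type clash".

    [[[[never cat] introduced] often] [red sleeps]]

[never cat]: ⟨⟨⟨e, t⟩, e⟩, t⟩ applied to ⟨⟨e, t⟩, e⟩ yields t.
[[never cat] introduced]: ⟨t, ⟨t, e⟩⟩ applied to t yields ⟨t, e⟩.
At [[[never cat] introduced] often]: neither ⟨t, e⟩ nor e can take the other as argument; the node is ill-typed.

type clash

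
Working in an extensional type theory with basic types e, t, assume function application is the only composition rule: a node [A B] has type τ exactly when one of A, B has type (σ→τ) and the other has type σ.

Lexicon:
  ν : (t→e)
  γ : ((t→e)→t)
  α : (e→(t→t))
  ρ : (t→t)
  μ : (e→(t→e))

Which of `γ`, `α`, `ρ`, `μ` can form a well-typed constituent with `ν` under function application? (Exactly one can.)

γ

γ — combines: γ : ((t→e)→t) takes ν : (t→e) as argument, giving t.
α : (e→(t→t)) — does not combine with ν.
ρ : (t→t) — does not combine with ν.
μ : (e→(t→e)) — does not combine with ν.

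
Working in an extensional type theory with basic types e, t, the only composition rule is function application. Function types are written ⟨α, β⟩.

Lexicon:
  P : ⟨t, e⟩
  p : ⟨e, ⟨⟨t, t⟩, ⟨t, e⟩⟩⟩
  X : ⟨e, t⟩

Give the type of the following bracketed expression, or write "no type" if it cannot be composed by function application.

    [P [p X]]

no type

[p X]: ⟨e, ⟨⟨t, t⟩, ⟨t, e⟩⟩⟩ and ⟨e, t⟩ cannot combine by function application — type clash.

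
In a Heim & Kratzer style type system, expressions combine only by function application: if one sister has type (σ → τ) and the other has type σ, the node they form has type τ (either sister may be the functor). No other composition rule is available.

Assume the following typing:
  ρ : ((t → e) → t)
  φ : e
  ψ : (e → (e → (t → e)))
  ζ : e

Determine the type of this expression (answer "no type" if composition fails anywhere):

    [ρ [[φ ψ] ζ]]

[φ ψ]: (e → (e → (t → e))) applied to e yields (e → (t → e)).
[[φ ψ] ζ]: (e → (t → e)) applied to e yields (t → e).
[ρ [[φ ψ] ζ]]: ((t → e) → t) applied to (t → e) yields t.

t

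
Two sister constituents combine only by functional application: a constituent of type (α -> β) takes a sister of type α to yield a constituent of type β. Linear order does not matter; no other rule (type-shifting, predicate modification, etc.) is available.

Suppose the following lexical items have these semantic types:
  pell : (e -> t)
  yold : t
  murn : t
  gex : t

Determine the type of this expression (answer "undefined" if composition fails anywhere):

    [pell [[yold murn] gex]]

undefined

[yold murn]: t and t cannot combine by function application — type clash.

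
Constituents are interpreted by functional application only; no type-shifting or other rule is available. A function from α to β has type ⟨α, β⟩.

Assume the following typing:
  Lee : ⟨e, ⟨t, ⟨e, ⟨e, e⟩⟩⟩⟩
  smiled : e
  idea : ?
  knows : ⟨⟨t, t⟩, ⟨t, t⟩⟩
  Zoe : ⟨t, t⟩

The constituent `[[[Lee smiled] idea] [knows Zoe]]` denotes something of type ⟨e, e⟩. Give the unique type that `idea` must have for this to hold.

For [[[Lee smiled] idea] [knows Zoe]] to have type ⟨e, e⟩ with [knows Zoe] of type ⟨t, t⟩, [[Lee smiled] idea] must be the function: [[Lee smiled] idea] : ⟨⟨t, t⟩, ⟨e, e⟩⟩.
For [[Lee smiled] idea] to have type ⟨⟨t, t⟩, ⟨e, e⟩⟩ with [Lee smiled] of type ⟨t, ⟨e, ⟨e, e⟩⟩⟩, idea must be the function: idea : ⟨⟨t, ⟨e, ⟨e, e⟩⟩⟩, ⟨⟨t, t⟩, ⟨e, e⟩⟩⟩.

⟨⟨t, ⟨e, ⟨e, e⟩⟩⟩, ⟨⟨t, t⟩, ⟨e, e⟩⟩⟩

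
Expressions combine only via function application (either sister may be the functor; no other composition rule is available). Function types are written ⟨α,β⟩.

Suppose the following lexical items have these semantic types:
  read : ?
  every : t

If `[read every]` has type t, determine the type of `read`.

For [read every] to have type t with every of type t, read must be the function: read : ⟨t,t⟩.

⟨t,t⟩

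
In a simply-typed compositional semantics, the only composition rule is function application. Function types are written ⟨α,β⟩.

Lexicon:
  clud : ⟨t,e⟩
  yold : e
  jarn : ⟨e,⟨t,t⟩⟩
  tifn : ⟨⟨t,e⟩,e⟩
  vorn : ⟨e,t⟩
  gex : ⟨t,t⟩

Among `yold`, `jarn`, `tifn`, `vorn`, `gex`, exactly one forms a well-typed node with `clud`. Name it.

tifn

yold : e — neither side's domain matches the other.
jarn : ⟨e,⟨t,t⟩⟩ — neither side's domain matches the other.
tifn — combines: tifn : ⟨⟨t,e⟩,e⟩ takes clud : ⟨t,e⟩ as argument, giving e.
vorn : ⟨e,t⟩ — neither side's domain matches the other.
gex : ⟨t,t⟩ — neither side's domain matches the other.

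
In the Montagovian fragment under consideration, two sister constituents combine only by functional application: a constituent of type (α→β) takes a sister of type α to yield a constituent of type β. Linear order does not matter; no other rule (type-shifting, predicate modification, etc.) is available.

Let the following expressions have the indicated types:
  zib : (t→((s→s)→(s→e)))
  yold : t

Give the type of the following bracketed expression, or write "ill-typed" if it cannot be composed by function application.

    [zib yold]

((s→s)→(s→e))

[zib yold]: zib is (t→((s→s)→(s→e))), yold is t; result ((s→s)→(s→e)).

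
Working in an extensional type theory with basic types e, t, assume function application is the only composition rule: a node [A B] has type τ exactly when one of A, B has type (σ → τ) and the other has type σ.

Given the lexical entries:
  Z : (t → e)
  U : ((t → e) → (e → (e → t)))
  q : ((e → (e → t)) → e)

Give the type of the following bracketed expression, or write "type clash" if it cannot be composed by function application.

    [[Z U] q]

[Z U] — U of type ((t → e) → (e → (e → t))) combines with Z of type (t → e): type (e → (e → t)).
[[Z U] q] — q of type ((e → (e → t)) → e) combines with [Z U] of type (e → (e → t)): type e.

e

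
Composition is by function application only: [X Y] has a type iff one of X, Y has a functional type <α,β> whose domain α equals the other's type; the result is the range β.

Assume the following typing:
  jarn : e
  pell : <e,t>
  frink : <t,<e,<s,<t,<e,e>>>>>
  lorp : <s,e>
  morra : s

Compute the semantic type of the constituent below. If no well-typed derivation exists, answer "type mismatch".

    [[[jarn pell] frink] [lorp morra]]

<s,<t,<e,e>>>

At [jarn pell], pell : <e,t> takes jarn : e, giving t.
At [[jarn pell] frink], frink : <t,<e,<s,<t,<e,e>>>>> takes [jarn pell] : t, giving <e,<s,<t,<e,e>>>>.
At [lorp morra], lorp : <s,e> takes morra : s, giving e.
At [[[jarn pell] frink] [lorp morra]], [[jarn pell] frink] : <e,<s,<t,<e,e>>>> takes [lorp morra] : e, giving <s,<t,<e,e>>>.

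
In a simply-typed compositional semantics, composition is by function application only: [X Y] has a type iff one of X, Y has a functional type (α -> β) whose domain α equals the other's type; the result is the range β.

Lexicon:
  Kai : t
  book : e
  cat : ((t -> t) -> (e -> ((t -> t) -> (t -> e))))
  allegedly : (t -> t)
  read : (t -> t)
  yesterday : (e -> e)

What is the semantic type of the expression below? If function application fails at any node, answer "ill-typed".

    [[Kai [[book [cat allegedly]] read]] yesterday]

[cat allegedly] — cat of type ((t -> t) -> (e -> ((t -> t) -> (t -> e)))) combines with allegedly of type (t -> t): type (e -> ((t -> t) -> (t -> e))).
[book [cat allegedly]] — [cat allegedly] of type (e -> ((t -> t) -> (t -> e))) combines with book of type e: type ((t -> t) -> (t -> e)).
[[book [cat allegedly]] read] — [book [cat allegedly]] of type ((t -> t) -> (t -> e)) combines with read of type (t -> t): type (t -> e).
[Kai [[book [cat allegedly]] read]] — [[book [cat allegedly]] read] of type (t -> e) combines with Kai of type t: type e.
[[Kai [[book [cat allegedly]] read]] yesterday] — yesterday of type (e -> e) combines with [Kai [[book [cat allegedly]] read]] of type e: type e.

e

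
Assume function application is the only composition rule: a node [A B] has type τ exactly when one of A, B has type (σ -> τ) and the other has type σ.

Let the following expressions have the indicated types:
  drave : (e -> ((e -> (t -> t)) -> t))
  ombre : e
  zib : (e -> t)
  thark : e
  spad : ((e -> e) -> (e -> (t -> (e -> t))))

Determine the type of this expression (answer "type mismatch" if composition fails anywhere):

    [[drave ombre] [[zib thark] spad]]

type mismatch

[drave ombre]: drave is (e -> ((e -> (t -> t)) -> t)), ombre is e; result ((e -> (t -> t)) -> t).
[zib thark]: zib is (e -> t), thark is e; result t.
[[zib thark] spad]: t and ((e -> e) -> (e -> (t -> (e -> t)))) cannot combine by function application — type clash.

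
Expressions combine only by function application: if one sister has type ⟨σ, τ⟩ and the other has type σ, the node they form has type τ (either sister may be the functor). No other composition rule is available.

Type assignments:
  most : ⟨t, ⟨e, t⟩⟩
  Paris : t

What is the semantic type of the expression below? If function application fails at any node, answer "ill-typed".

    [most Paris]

[most Paris]: ⟨t, ⟨e, t⟩⟩ applied to t yields ⟨e, t⟩.

⟨e, t⟩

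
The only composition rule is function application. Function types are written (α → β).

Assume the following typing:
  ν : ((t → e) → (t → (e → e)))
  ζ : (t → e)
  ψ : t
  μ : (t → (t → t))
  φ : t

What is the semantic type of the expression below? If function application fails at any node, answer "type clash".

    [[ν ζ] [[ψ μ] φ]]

At [ν ζ], ν : ((t → e) → (t → (e → e))) takes ζ : (t → e), giving (t → (e → e)).
At [ψ μ], μ : (t → (t → t)) takes ψ : t, giving (t → t).
At [[ψ μ] φ], [ψ μ] : (t → t) takes φ : t, giving t.
At [[ν ζ] [[ψ μ] φ]], [ν ζ] : (t → (e → e)) takes [[ψ μ] φ] : t, giving (e → e).

(e → e)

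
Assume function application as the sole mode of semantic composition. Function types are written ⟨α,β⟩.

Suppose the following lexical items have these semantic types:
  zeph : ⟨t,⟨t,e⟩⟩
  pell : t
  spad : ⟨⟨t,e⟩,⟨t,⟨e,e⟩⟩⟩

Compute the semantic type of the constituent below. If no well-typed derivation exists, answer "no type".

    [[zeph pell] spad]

At [zeph pell], zeph : ⟨t,⟨t,e⟩⟩ takes pell : t, giving ⟨t,e⟩.
At [[zeph pell] spad], spad : ⟨⟨t,e⟩,⟨t,⟨e,e⟩⟩⟩ takes [zeph pell] : ⟨t,e⟩, giving ⟨t,⟨e,e⟩⟩.

⟨t,⟨e,e⟩⟩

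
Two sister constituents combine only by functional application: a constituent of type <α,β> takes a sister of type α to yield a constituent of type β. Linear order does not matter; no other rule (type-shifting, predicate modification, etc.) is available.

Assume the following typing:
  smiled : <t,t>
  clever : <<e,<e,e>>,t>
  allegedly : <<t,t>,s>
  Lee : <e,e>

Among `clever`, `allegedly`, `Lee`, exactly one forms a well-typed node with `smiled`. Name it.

allegedly

clever : <<e,<e,e>>,t> — smiled needs t; clever needs <e,<e,e>>; neither fits.
allegedly — combines: allegedly : <<t,t>,s> takes smiled : <t,t> as argument, giving s.
Lee : <e,e> — smiled needs t; Lee needs e; neither fits.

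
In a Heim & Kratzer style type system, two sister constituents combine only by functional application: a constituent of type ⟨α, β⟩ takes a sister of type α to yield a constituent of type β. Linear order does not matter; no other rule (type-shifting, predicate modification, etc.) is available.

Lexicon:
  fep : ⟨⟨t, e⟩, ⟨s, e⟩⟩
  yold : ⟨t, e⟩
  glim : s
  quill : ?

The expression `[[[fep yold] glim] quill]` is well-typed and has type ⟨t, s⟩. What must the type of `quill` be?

⟨e, ⟨t, s⟩⟩

At [[[fep yold] glim] quill] (required: ⟨t, s⟩): [[fep yold] glim] is e, which is not a function with range ⟨t, s⟩; hence quill is the functor — type ⟨e, ⟨t, s⟩⟩.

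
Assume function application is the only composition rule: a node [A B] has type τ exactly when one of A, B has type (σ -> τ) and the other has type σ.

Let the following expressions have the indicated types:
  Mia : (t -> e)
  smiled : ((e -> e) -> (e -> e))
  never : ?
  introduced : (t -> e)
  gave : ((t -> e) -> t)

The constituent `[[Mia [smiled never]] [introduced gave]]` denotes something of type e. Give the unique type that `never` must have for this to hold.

(((e -> e) -> (e -> e)) -> ((t -> e) -> (t -> e)))

[[Mia [smiled never]] [introduced gave]] must have type e. The sister [introduced gave] has type t; that is not a function onto e, so [Mia [smiled never]] must be the functor, of type (t -> e).
[Mia [smiled never]] must have type (t -> e). The sister Mia has type (t -> e); that is not a function onto (t -> e), so [smiled never] must be the functor, of type ((t -> e) -> (t -> e)).
[smiled never] must have type ((t -> e) -> (t -> e)). The sister smiled has type ((e -> e) -> (e -> e)); that is not a function onto ((t -> e) -> (t -> e)), so never must be the functor, of type (((e -> e) -> (e -> e)) -> ((t -> e) -> (t -> e))).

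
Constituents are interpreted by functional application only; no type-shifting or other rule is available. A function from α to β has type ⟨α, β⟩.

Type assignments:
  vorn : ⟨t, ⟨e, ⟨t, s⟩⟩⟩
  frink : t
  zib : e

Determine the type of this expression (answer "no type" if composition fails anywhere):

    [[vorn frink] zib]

⟨t, s⟩

[vorn frink]: ⟨t, ⟨e, ⟨t, s⟩⟩⟩ applied to t yields ⟨e, ⟨t, s⟩⟩.
[[vorn frink] zib]: ⟨e, ⟨t, s⟩⟩ applied to e yields ⟨t, s⟩.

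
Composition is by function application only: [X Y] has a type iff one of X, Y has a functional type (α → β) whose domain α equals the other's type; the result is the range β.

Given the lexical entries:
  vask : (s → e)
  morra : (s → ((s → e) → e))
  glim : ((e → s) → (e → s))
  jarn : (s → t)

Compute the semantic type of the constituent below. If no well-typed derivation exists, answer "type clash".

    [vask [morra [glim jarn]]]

type clash

[glim jarn]: ((e → s) → (e → s)) and (s → t) cannot combine by function application — type clash.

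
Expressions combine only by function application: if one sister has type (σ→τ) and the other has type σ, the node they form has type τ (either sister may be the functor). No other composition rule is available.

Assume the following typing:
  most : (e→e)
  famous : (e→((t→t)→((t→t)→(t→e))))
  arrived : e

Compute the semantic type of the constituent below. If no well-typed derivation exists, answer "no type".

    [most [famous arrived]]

no type

[famous arrived]: famous is (e→((t→t)→((t→t)→(t→e)))), arrived is e; result ((t→t)→((t→t)→(t→e))).
[most [famous arrived]]: (e→e) and ((t→t)→((t→t)→(t→e))) cannot combine by function application — type clash.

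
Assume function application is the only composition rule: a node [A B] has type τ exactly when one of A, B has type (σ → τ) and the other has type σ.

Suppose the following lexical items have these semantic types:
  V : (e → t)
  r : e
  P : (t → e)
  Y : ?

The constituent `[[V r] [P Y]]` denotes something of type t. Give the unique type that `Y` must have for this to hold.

((t → e) → (t → t))

For [[V r] [P Y]] to have type t with [V r] of type t, [P Y] must be the function: [P Y] : (t → t).
For [P Y] to have type (t → t) with P of type (t → e), Y must be the function: Y : ((t → e) → (t → t)).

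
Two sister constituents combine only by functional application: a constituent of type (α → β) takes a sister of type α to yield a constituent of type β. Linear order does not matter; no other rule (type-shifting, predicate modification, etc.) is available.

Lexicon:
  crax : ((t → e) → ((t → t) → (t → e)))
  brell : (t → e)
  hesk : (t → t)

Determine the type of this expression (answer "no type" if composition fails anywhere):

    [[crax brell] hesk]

[crax brell]: functor crax : ((t → e) → ((t → t) → (t → e))), argument brell : (t → e); result ((t → t) → (t → e)).
[[crax brell] hesk]: functor [crax brell] : ((t → t) → (t → e)), argument hesk : (t → t); result (t → e).

(t → e)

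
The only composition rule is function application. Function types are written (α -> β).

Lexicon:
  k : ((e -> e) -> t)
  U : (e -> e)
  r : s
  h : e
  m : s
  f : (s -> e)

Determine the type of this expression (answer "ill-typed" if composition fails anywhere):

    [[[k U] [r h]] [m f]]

ill-typed

[k U]: ((e -> e) -> t) applied to (e -> e) yields t.
[r h]: s with e — neither is a function whose domain matches the other; composition fails here.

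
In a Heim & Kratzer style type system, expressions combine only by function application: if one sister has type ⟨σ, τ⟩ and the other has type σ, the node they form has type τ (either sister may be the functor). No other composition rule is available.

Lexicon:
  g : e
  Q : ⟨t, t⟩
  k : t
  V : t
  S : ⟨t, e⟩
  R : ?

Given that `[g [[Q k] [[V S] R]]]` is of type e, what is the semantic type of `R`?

⟨e, ⟨t, ⟨e, e⟩⟩⟩

For [g [[Q k] [[V S] R]]] to have type e with g of type e, [[Q k] [[V S] R]] must be the function: [[Q k] [[V S] R]] : ⟨e, e⟩.
For [[Q k] [[V S] R]] to have type ⟨e, e⟩ with [Q k] of type t, [[V S] R] must be the function: [[V S] R] : ⟨t, ⟨e, e⟩⟩.
For [[V S] R] to have type ⟨t, ⟨e, e⟩⟩ with [V S] of type e, R must be the function: R : ⟨e, ⟨t, ⟨e, e⟩⟩⟩.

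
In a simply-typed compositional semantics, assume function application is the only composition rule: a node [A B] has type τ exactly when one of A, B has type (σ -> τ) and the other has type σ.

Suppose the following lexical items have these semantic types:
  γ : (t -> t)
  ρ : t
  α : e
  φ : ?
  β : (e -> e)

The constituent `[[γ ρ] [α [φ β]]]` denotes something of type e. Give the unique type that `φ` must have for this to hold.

For [[γ ρ] [α [φ β]]] to have type e with [γ ρ] of type t, [α [φ β]] must be the function: [α [φ β]] : (t -> e).
For [α [φ β]] to have type (t -> e) with α of type e, [φ β] must be the function: [φ β] : (e -> (t -> e)).
For [φ β] to have type (e -> (t -> e)) with β of type (e -> e), φ must be the function: φ : ((e -> e) -> (e -> (t -> e))).

((e -> e) -> (e -> (t -> e)))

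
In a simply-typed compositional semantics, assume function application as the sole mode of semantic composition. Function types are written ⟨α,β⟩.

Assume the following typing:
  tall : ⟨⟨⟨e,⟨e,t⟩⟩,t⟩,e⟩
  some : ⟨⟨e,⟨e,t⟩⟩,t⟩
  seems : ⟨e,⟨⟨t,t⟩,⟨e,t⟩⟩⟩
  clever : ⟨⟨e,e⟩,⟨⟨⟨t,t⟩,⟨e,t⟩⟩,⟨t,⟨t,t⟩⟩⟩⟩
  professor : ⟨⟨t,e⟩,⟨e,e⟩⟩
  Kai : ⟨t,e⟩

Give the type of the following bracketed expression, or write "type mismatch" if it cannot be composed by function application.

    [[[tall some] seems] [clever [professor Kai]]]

[tall some]: ⟨⟨⟨e,⟨e,t⟩⟩,t⟩,e⟩ applied to ⟨⟨e,⟨e,t⟩⟩,t⟩ yields e.
[[tall some] seems]: ⟨e,⟨⟨t,t⟩,⟨e,t⟩⟩⟩ applied to e yields ⟨⟨t,t⟩,⟨e,t⟩⟩.
[professor Kai]: ⟨⟨t,e⟩,⟨e,e⟩⟩ applied to ⟨t,e⟩ yields ⟨e,e⟩.
[clever [professor Kai]]: ⟨⟨e,e⟩,⟨⟨⟨t,t⟩,⟨e,t⟩⟩,⟨t,⟨t,t⟩⟩⟩⟩ applied to ⟨e,e⟩ yields ⟨⟨⟨t,t⟩,⟨e,t⟩⟩,⟨t,⟨t,t⟩⟩⟩.
[[[tall some] seems] [clever [professor Kai]]]: ⟨⟨⟨t,t⟩,⟨e,t⟩⟩,⟨t,⟨t,t⟩⟩⟩ applied to ⟨⟨t,t⟩,⟨e,t⟩⟩ yields ⟨t,⟨t,t⟩⟩.

⟨t,⟨t,t⟩⟩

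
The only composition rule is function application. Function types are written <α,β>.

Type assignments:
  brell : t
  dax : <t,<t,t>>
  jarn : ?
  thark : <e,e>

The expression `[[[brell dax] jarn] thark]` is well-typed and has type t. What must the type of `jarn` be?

[[[brell dax] jarn] thark] is required to be t. thark : <e,e> cannot yield t as functor, so [[brell dax] jarn] : <<e,e>,t>.
[[brell dax] jarn] is required to be <<e,e>,t>. [brell dax] : <t,t> cannot yield <<e,e>,t> as functor, so jarn : <<t,t>,<<e,e>,t>>.

<<t,t>,<<e,e>,t>>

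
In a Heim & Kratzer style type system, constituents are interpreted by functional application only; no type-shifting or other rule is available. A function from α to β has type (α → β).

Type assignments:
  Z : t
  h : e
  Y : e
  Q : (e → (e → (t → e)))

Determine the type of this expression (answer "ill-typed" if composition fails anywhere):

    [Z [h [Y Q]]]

[Y Q] — Q of type (e → (e → (t → e))) combines with Y of type e: type (e → (t → e)).
[h [Y Q]] — [Y Q] of type (e → (t → e)) combines with h of type e: type (t → e).
[Z [h [Y Q]]] — [h [Y Q]] of type (t → e) combines with Z of type t: type e.

e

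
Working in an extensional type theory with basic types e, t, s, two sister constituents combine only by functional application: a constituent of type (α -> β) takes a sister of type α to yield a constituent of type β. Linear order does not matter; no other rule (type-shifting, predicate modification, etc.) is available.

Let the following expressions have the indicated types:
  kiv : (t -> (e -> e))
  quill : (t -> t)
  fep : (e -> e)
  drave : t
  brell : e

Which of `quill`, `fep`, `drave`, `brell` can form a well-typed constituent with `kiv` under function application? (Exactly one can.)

drave

quill : (t -> t) — does not combine with kiv.
fep : (e -> e) — does not combine with kiv.
drave — combines: kiv : (t -> (e -> e)) takes drave : t as argument, giving (e -> e).
brell : e — does not combine with kiv.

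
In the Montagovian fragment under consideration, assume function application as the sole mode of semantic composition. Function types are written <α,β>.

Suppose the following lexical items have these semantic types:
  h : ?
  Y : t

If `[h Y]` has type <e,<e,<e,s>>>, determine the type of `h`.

For [h Y] to have type <e,<e,<e,s>>> with Y of type t, h must be the function: h : <t,<e,<e,<e,s>>>>.

<t,<e,<e,<e,s>>>>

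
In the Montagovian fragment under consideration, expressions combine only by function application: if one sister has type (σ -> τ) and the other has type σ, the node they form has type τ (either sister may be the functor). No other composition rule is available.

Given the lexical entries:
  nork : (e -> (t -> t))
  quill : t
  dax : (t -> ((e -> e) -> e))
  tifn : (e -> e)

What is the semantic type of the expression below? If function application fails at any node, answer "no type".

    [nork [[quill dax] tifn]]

(t -> t)

At [quill dax], dax : (t -> ((e -> e) -> e)) takes quill : t, giving ((e -> e) -> e).
At [[quill dax] tifn], [quill dax] : ((e -> e) -> e) takes tifn : (e -> e), giving e.
At [nork [[quill dax] tifn]], nork : (e -> (t -> t)) takes [[quill dax] tifn] : e, giving (t -> t).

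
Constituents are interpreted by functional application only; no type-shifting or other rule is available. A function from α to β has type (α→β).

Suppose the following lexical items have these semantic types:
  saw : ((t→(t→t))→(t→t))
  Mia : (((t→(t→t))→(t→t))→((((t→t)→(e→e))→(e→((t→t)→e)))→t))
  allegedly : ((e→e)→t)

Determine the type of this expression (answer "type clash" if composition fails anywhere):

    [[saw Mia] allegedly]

type clash

[saw Mia]: (((t→(t→t))→(t→t))→((((t→t)→(e→e))→(e→((t→t)→e)))→t)) applied to ((t→(t→t))→(t→t)) yields ((((t→t)→(e→e))→(e→((t→t)→e)))→t).
At [[saw Mia] allegedly]: neither ((((t→t)→(e→e))→(e→((t→t)→e)))→t) nor ((e→e)→t) can take the other as argument; the node is ill-typed.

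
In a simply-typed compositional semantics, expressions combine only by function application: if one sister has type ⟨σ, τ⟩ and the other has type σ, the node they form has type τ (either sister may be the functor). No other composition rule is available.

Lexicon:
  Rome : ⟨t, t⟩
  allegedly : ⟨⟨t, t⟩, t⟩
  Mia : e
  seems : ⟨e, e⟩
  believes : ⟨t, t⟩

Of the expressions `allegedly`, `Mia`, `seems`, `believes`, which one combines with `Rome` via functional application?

allegedly — combines: allegedly : ⟨⟨t, t⟩, t⟩ takes Rome : ⟨t, t⟩ as argument, giving t.
Mia : e — does not combine with Rome.
seems : ⟨e, e⟩ — does not combine with Rome.
believes : ⟨t, t⟩ — does not combine with Rome.

allegedly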